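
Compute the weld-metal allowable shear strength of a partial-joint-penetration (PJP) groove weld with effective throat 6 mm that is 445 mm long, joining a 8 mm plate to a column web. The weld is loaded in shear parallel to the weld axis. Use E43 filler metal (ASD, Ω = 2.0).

E43XX → F_EXX = 430 MPa.
Effective throat (given) t_e = 6 mm.
A_we = 6 × 445 = 2670 mm².
F_nw = 0.6 F_EXX = 258 MPa.
R_n/Ω = (258 × 2670) / 2.0 × 10⁻³ = 344.4 kN.

R_n/Ω ≈ 344 kN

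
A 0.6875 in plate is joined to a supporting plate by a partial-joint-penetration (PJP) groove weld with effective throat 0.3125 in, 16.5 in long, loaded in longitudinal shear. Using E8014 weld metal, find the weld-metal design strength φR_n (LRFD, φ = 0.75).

φR_n ≈ 186 kips

E80XX → F_EXX = 80 ksi.
Effective throat (given) t_e = 0.3125 in.
A_we = 0.3125 × 16.5 = 5.156 in².
F_nw = 0.6 F_EXX = 48 ksi.
φR_n = 0.75 × 48 × 5.156 = 185.6 kips.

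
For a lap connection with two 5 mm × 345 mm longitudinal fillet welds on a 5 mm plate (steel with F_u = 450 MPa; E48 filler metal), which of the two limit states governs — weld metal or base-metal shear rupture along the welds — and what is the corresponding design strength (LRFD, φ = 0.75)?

φR_n ≈ 527 kN (weld metal governs)

E48XX → F_EXX = 480 MPa.
t_e = 0.707 × 5 = 3.535 mm; L = 690 mm.
Weld metal: φR_n = 0.75 × 0.6 × 480 × 3.535 × 690 × 10⁻³ = 526.9 kN.
Base metal (shear rupture): φR_n = 0.75 × 0.6 × 450 × 5 × 690 × 10⁻³ = 698.6 kN.
Governing: weld metal.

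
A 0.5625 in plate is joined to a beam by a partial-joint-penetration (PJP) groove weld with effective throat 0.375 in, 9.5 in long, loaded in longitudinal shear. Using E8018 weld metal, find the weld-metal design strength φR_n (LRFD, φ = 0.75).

φR_n ≈ 128 kips

E80XX → F_EXX = 80 ksi.
Effective throat (given) t_e = 0.375 in.
A_we = 0.375 × 9.5 = 3.562 in².
F_nw = 0.6 F_EXX = 48 ksi.
φR_n = 0.75 × 48 × 3.562 = 128.2 kips.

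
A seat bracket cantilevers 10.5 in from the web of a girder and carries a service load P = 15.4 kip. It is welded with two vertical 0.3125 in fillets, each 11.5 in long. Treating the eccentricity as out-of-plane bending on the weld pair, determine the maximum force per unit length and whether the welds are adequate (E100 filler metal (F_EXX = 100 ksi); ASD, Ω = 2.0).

L_w = 2 × 11.5 = 23 in; section modulus (unit throat) S = 2 × L²/6 = 44.08 in².
Direct shear f_v = P/L_w = 15.4/23 = 0.6696 kip/in.
Moment M = P × e = 15.4 × 10.5 = 161.7 kip·in; bending f_b = M/S = 3.668 kip/in.
f_max = √(f_v² + f_b²) = √(0.6696² + 3.668²) = 3.729 kip/in.
r_n/Ω = (1/2.0) × 0.6 × 100 × (0.707 × 0.3125) = 6.628 kip/in → adequate.

f_max ≈ 3.73 kip/in; adequate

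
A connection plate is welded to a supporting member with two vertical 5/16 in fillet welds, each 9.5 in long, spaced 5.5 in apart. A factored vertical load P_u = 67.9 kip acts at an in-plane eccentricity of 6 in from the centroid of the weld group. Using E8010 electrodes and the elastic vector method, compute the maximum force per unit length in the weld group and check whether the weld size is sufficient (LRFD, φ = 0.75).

f_max ≈ 10.1 kip/in; NOT adequate

E80XX → F_EXX = 80 ksi.
Total weld length L_w = 19 in. Treat welds as unit-width lines.
Polar moment about centroid: J = 2[d³/12 + d(b/2)²] = 2[9.5³/12 + 9.5×2.75²] = 286.6 in³.
Direct shear f_v = P/L_w = 67.9 / 19 = 3.574 kip/in (vertical).
Torsion M = P·e = 67.9 × 6 = 407.4 kip·in.
Critical point at (x, y) = (2.75, 4.75) from centroid. f_tx = M·y/J = 6.752 kip/in; f_ty = M·x/J = 3.909 kip/in.
Resultant f_max = √[f_tx² + (f_v + f_ty)²] = √[6.752² + (3.574 + 3.909)²] = 10.08 kip/in.
Capacity per unit length: φr_n = 0.75 × 0.6 × 80 × (0.707 × 0.3125) = 7.954 kip/in.
10.08 > 7.954 → NOT adequate.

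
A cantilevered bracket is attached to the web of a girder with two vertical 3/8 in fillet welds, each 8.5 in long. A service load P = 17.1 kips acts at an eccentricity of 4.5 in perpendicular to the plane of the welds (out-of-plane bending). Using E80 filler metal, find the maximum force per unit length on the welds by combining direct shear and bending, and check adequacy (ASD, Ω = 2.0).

E80XX → F_EXX = 80 ksi.
L_w = 2 × 8.5 = 17 in; section modulus (unit throat) S = 2 × L²/6 = 24.08 in².
Direct shear f_v = P/L_w = 17.1/17 = 1.006 kip/in.
Moment M = P × e = 17.1 × 4.5 = 76.95 kip·in; bending f_b = M/S = 3.195 kip/in.
f_max = √(f_v² + f_b²) = √(1.006² + 3.195²) = 3.35 kip/in.
r_n/Ω = (1/2.0) × 0.6 × 80 × (0.707 × 0.375) = 6.363 kip/in → adequate.

f_max ≈ 3.35 kip/in; adequate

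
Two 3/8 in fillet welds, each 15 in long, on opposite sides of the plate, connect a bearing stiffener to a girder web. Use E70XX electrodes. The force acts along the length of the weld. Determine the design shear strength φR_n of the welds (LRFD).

E70XX → F_EXX = 70 ksi.
Effective throat t_e = 0.707 × 0.375 = 0.2651 in.
Total length L = 30 in; A_we = 0.2651 × 30 = 7.954 in².
F_nw = 0.6 F_EXX = 0.6 × 70 = 42 ksi.
φR_n = 0.75 × 42 × 7.954 = 250.5 kips.

φR_n ≈ 251 kips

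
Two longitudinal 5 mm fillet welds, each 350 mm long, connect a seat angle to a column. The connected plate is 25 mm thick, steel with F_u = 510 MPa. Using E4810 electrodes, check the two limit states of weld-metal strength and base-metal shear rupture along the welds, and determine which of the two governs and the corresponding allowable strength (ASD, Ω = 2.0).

E48XX → F_EXX = 480 MPa.
t_e = 0.707 × 5 = 3.535 mm; L = 700 mm.
Weld metal: R_n/Ω = (1/2.0) × 0.6 × 480 × 3.535 × 700 × 10⁻³ = 356.3 kN.
Base metal (shear rupture): R_n/Ω = (1/2.0) × 0.6 × 510 × 25 × 700 × 10⁻³ = 2678 kN.
Governing: weld metal.

R_n/Ω ≈ 356 kN (weld metal governs)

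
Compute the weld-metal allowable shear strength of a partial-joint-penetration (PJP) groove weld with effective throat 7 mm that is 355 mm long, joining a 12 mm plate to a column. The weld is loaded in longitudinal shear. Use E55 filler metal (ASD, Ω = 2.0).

E55XX → F_EXX = 550 MPa.
Effective throat (given) t_e = 7 mm.
A_we = 7 × 355 = 2485 mm².
F_nw = 0.6 F_EXX = 330 MPa.
R_n/Ω = (330 × 2485) / 2.0 × 10⁻³ = 410 kN.

R_n/Ω ≈ 410 kN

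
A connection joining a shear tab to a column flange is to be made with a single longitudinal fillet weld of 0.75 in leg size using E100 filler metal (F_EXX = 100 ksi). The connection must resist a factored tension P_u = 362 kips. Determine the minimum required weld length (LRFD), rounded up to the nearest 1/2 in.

Throat t_e = 0.707 × 0.75 = 0.5302 in.
φr_n = 0.75 × 0.6 × 100 × 0.5302 = 23.86 kips/in.
L_req = P_u / φr_n = 362 / 23.86 = 15.17 in total.
Round up → use L = 15.5 in.

L = 15.5 in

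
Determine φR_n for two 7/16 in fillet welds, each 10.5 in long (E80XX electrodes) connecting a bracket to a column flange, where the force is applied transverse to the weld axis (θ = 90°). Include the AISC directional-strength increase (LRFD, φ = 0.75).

φR_n ≈ 351 kip

E80XX → F_EXX = 80 ksi.
t_e = 0.707 × 0.4375 = 0.3093 in; A_we = 0.3093 × 21 = 6.496 in².
Directional factor: 1.0 + 0.5 sin^1.5(90°) = 1.5.
F_nw = 0.6 × 80 × 1.5 = 72 ksi.
φR_n = 0.75 × 72 × 6.496 = 350.8 kip.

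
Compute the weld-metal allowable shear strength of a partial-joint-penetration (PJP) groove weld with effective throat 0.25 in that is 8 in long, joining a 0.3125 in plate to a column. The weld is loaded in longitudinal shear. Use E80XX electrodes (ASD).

E80XX → F_EXX = 80 ksi.
Effective throat (given) t_e = 0.25 in.
A_we = 0.25 × 8 = 2 in².
F_nw = 0.6 F_EXX = 48 ksi.
R_n/Ω = (48 × 2) / 2.0 = 48 kips.

R_n/Ω ≈ 48 kips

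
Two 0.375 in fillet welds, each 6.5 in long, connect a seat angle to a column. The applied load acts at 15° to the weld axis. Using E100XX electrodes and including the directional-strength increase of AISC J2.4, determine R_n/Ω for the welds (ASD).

E100XX → F_EXX = 100 ksi.
t_e = 0.707 × 0.375 = 0.2651 in; A_we = 0.2651 × 13 = 3.447 in².
Directional factor: 1.0 + 0.5 sin^1.5(15°) = 1.066.
F_nw = 0.6 × 100 × 1.066 = 63.95 ksi.
R_n/Ω = (63.95 × 3.447) / 2.0 = 110.2 kips.

R_n/Ω ≈ 110 kips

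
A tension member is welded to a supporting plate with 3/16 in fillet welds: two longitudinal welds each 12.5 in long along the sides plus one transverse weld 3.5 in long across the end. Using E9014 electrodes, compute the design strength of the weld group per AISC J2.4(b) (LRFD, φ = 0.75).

E90XX → F_EXX = 90 ksi.
t_e = 0.707 × 0.1875 = 0.1326 in.
R_nwl = 0.6 × 90 × 0.1326 × 25 = 179 kip (longitudinal, 2 welds).
R_nwt = 0.6 × 90 × 0.1326 × 3.5 = 25.05 kip (transverse, base value).
(i) R_nwl + R_nwt = 204 kip; (ii) 0.85 R_nwl + 1.5 R_nwt = 189.7 kip.
R_n = max = 204 kip [governs: (i)]; φR_n = 153 kip.

φR_n ≈ 153 kip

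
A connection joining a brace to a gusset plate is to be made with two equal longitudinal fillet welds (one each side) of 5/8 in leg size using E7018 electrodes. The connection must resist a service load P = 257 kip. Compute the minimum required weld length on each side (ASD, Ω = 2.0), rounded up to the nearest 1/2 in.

E70XX → F_EXX = 70 ksi.
Throat t_e = 0.707 × 0.625 = 0.4419 in.
r_n/Ω = (0.6 × 70 × 0.4419) / 2.0 = 9.279 kip/in.
L_req = P / (r_n/Ω) = 257 / 9.279 = 27.7 in total.
Per side: 27.7 / 2 = 13.85 in.
Round up → use L = 14 in on each side.

L = 14 in on each side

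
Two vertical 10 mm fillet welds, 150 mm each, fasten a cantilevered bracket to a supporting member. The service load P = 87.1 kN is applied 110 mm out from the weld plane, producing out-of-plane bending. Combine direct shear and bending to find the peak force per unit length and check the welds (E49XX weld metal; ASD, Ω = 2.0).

E49XX → F_EXX = 490 MPa.
L_w = 2 × 150 = 300 mm; section modulus (unit throat) S = 2 × L²/6 = 7500 mm².
Direct shear f_v = P/L_w = 87.1×10³/300 = 290.3 N/mm.
Moment M = P × e = 87.1×10³ × 110 = 9581000 N·mm; bending f_b = M/S = 1277 N/mm.
f_max = √(f_v² + f_b²) = √(290.3² + 1277²) = 1310 N/mm.
r_n/Ω = (1/2.0) × 0.6 × 490 × (0.707 × 10) = 1039 N/mm → NOT adequate.

f_max ≈ 1310 N/mm; NOT adequate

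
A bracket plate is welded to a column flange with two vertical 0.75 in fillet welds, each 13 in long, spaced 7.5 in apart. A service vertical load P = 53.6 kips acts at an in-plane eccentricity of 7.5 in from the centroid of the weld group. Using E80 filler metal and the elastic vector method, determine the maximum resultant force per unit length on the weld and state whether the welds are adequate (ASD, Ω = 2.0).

E80XX → F_EXX = 80 ksi.
Total weld length L_w = 26 in. Treat welds as unit-width lines.
Polar moment about centroid: J = 2[d³/12 + d(b/2)²] = 2[13³/12 + 13×3.75²] = 731.8 in³.
Direct shear f_v = P/L_w = 53.6 / 26 = 2.062 kip/in (vertical).
Torsion M = P·e = 53.6 × 7.5 = 402 kip·in.
Critical point at (x, y) = (3.75, 6.5) from centroid. f_tx = M·y/J = 3.571 kip/in; f_ty = M·x/J = 2.06 kip/in.
Resultant f_max = √[f_tx² + (f_v + f_ty)²] = √[3.571² + (2.062 + 2.06)²] = 5.453 kip/in.
Capacity per unit length: r_n/Ω = (1/2.0) × 0.6 × 80 × (0.707 × 0.75) = 12.73 kip/in.
5.453 ≤ 12.73 → adequate.

f_max ≈ 5.45 kip/in; adequate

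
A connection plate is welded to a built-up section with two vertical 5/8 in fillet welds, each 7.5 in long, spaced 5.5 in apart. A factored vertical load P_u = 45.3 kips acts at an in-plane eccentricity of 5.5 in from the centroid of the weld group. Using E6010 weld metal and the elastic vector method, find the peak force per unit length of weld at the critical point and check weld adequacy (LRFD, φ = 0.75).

f_max ≈ 8.45 kip/in; adequate

E60XX → F_EXX = 60 ksi.
Total weld length L_w = 15 in. Treat welds as unit-width lines.
Polar moment about centroid: J = 2[d³/12 + d(b/2)²] = 2[7.5³/12 + 7.5×2.75²] = 183.8 in³.
Direct shear f_v = P/L_w = 45.3 / 15 = 3.02 kip/in (vertical).
Torsion M = P·e = 45.3 × 5.5 = 249.15 kip·in.
Critical point at (x, y) = (2.75, 3.75) from centroid. f_tx = M·y/J = 5.085 kip/in; f_ty = M·x/J = 3.729 kip/in.
Resultant f_max = √[f_tx² + (f_v + f_ty)²] = √[5.085² + (3.02 + 3.729)²] = 8.45 kip/in.
Capacity per unit length: φr_n = 0.75 × 0.6 × 60 × (0.707 × 0.625) = 11.93 kip/in.
8.45 ≤ 11.93 → adequate.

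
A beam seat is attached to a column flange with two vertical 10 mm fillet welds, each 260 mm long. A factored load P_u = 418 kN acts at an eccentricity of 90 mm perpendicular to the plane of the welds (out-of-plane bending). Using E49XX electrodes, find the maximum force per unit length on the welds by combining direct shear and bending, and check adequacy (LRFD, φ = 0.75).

f_max ≈ 1850 N/mm; NOT adequate

E49XX → F_EXX = 490 MPa.
L_w = 2 × 260 = 520 mm; section modulus (unit throat) S = 2 × L²/6 = 22530 mm².
Direct shear f_v = P/L_w = 418×10³/520 = 803.8 N/mm.
Moment M = P × e = 418×10³ × 90 = 37620000 N·mm; bending f_b = M/S = 1670 N/mm.
f_max = √(f_v² + f_b²) = √(803.8² + 1670²) = 1853 N/mm.
φr_n = 0.75 × 0.6 × 490 × (0.707 × 10) = 1559 N/mm → NOT adequate.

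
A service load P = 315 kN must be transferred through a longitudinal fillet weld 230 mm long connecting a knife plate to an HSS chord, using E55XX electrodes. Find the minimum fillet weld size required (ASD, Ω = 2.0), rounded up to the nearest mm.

w = 12 mm

E55XX → F_EXX = 550 MPa.
Total weld length L = 230 mm.
Required throat t_e = P × Ω / (0.6 F_EXX × L) = 315 × 2.0 / (0.6 × 550 × 230 × 10⁻³) = 8.3 mm.
Required leg w = t_e / 0.707 = 11.74 mm → use 12 mm.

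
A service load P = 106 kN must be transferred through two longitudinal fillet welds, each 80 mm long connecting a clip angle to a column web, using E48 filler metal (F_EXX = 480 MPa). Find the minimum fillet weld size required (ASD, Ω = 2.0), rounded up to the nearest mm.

Total weld length L = 160 mm.
Required throat t_e = P × Ω / (0.6 F_EXX × L) = 106 × 2.0 / (0.6 × 480 × 160 × 10⁻³) = 4.601 mm.
Required leg w = t_e / 0.707 = 6.507 mm → use 7 mm.

w = 7 mm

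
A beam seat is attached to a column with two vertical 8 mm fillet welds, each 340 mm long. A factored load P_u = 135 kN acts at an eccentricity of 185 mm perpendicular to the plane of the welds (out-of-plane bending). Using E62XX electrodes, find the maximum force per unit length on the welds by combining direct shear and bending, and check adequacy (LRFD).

f_max ≈ 678 N/mm; adequate

E62XX → F_EXX = 620 MPa.
L_w = 2 × 340 = 680 mm; section modulus (unit throat) S = 2 × L²/6 = 38530 mm².
Direct shear f_v = P/L_w = 135×10³/680 = 198.5 N/mm.
Moment M = P × e = 135×10³ × 185 = 24975000 N·mm; bending f_b = M/S = 648.1 N/mm.
f_max = √(f_v² + f_b²) = √(198.5² + 648.1²) = 677.9 N/mm.
φr_n = 0.75 × 0.6 × 620 × (0.707 × 8) = 1578 N/mm → adequate.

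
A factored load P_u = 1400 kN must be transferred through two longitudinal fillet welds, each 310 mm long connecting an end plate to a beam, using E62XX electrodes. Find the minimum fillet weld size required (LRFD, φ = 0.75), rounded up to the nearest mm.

w = 12 mm

E62XX → F_EXX = 620 MPa.
Total weld length L = 620 mm.
Required throat t_e = P_u / (φ × 0.6 F_EXX × L) = 1400 / (0.75 × 0.6 × 620 × 620 × 10⁻³) = 8.093 mm.
Required leg w = t_e / 0.707 = 11.45 mm → use 12 mm.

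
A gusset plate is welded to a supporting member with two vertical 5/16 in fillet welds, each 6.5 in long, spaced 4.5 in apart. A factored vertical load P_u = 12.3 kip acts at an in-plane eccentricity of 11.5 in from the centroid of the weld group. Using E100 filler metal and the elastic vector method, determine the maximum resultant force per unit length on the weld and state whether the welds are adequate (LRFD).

f_max ≈ 5.6 kip/in; adequate

E100XX → F_EXX = 100 ksi.
Total weld length L_w = 13 in. Treat welds as unit-width lines.
Polar moment about centroid: J = 2[d³/12 + d(b/2)²] = 2[6.5³/12 + 6.5×2.25²] = 111.6 in³.
Direct shear f_v = P/L_w = 12.3 / 13 = 0.9462 kip/in (vertical).
Torsion M = P·e = 12.3 × 11.5 = 141.45 kip·in.
Critical point at (x, y) = (2.25, 3.25) from centroid. f_tx = M·y/J = 4.12 kip/in; f_ty = M·x/J = 2.852 kip/in.
Resultant f_max = √[f_tx² + (f_v + f_ty)²] = √[4.12² + (0.9462 + 2.852)²] = 5.604 kip/in.
Capacity per unit length: φr_n = 0.75 × 0.6 × 100 × (0.707 × 0.3125) = 9.942 kip/in.
5.604 ≤ 9.942 → adequate.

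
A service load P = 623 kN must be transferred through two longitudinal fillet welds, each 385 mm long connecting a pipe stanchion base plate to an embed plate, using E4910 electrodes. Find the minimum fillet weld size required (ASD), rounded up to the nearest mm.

w = 8 mm

E49XX → F_EXX = 490 MPa.
Total weld length L = 770 mm.
Required throat t_e = P × Ω / (0.6 F_EXX × L) = 623 × 2.0 / (0.6 × 490 × 770 × 10⁻³) = 5.504 mm.
Required leg w = t_e / 0.707 = 7.785 mm → use 8 mm.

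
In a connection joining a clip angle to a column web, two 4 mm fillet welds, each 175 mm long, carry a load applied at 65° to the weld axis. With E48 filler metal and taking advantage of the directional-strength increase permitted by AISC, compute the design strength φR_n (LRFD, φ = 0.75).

E48XX → F_EXX = 480 MPa.
t_e = 0.707 × 4 = 2.828 mm; A_we = 2.828 × 350 = 989.8 mm².
Directional factor: 1.0 + 0.5 sin^1.5(65°) = 1.431.
F_nw = 0.6 × 480 × 1.431 = 412.2 MPa.
φR_n = 0.75 × 412.2 × 989.8 × 10⁻³ = 306 kN.

φR_n ≈ 306 kN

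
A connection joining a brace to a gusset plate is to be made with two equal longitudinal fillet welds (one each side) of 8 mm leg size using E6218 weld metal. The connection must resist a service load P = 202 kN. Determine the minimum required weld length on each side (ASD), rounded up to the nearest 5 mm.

L = 100 mm on each side

E62XX → F_EXX = 620 MPa.
Throat t_e = 0.707 × 8 = 5.656 mm.
r_n/Ω = (0.6 × 620 × 5.656) / 2.0 = 1052 N/mm = 1.052 kN/mm.
L_req = P / (r_n/Ω) = 202 / 1.052 = 192 mm total.
Per side: 192 / 2 = 96.01 mm.
Round up → use L = 100 mm on each side.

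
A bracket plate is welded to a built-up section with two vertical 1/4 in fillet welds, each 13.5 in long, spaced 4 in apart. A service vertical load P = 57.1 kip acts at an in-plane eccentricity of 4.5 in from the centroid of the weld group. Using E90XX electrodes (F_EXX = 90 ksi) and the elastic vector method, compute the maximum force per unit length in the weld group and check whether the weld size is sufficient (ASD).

f_max ≈ 4.57 kip/in; adequate

Total weld length L_w = 27 in. Treat welds as unit-width lines.
Polar moment about centroid: J = 2[d³/12 + d(b/2)²] = 2[13.5³/12 + 13.5×2²] = 518.1 in³.
Direct shear f_v = P/L_w = 57.1 / 27 = 2.115 kip/in (vertical).
Torsion M = P·e = 57.1 × 4.5 = 256.95 kip·in.
Critical point at (x, y) = (2, 6.75) from centroid. f_tx = M·y/J = 3.348 kip/in; f_ty = M·x/J = 0.992 kip/in.
Resultant f_max = √[f_tx² + (f_v + f_ty)²] = √[3.348² + (2.115 + 0.992)²] = 4.567 kip/in.
Capacity per unit length: r_n/Ω = (1/2.0) × 0.6 × 90 × (0.707 × 0.25) = 4.772 kip/in.
4.567 ≤ 4.772 → adequate.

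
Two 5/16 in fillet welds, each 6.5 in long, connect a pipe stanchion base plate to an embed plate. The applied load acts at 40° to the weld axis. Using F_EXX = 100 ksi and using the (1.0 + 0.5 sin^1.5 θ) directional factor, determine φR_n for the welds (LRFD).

φR_n ≈ 163 kips

t_e = 0.707 × 0.3125 = 0.2209 in; A_we = 0.2209 × 13 = 2.872 in².
Directional factor: 1.0 + 0.5 sin^1.5(40°) = 1.258.
F_nw = 0.6 × 100 × 1.258 = 75.46 ksi.
φR_n = 0.75 × 75.46 × 2.872 = 162.6 kips.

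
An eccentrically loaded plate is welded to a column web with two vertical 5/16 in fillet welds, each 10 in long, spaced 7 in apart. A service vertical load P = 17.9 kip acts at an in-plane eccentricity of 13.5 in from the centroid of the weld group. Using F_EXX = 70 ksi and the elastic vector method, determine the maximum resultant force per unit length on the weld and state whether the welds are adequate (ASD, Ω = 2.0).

Total weld length L_w = 20 in. Treat welds as unit-width lines.
Polar moment about centroid: J = 2[d³/12 + d(b/2)²] = 2[10³/12 + 10×3.5²] = 411.7 in³.
Direct shear f_v = P/L_w = 17.9 / 20 = 0.895 kip/in (vertical).
Torsion M = P·e = 17.9 × 13.5 = 241.65 kip·in.
Critical point at (x, y) = (3.5, 5) from centroid. f_tx = M·y/J = 2.935 kip/in; f_ty = M·x/J = 2.055 kip/in.
Resultant f_max = √[f_tx² + (f_v + f_ty)²] = √[2.935² + (0.895 + 2.055)²] = 4.161 kip/in.
Capacity per unit length: r_n/Ω = (1/2.0) × 0.6 × 70 × (0.707 × 0.3125) = 4.64 kip/in.
4.161 ≤ 4.64 → adequate.

f_max ≈ 4.16 kip/in; adequate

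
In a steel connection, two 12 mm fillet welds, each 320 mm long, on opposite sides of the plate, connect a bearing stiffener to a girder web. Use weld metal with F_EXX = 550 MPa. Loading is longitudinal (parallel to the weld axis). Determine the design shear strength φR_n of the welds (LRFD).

φR_n ≈ 1340 kN

Effective throat t_e = 0.707 × 12 = 8.484 mm.
Total length L = 640 mm; A_we = 8.484 × 640 = 5430 mm².
F_nw = 0.6 F_EXX = 0.6 × 550 = 330 MPa.
φR_n = 0.75 × 330 × 5430 × 10⁻³ = 1344 kN.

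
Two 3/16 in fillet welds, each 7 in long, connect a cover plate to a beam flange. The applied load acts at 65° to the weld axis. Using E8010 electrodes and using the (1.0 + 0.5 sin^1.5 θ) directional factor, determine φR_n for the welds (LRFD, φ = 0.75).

E80XX → F_EXX = 80 ksi.
t_e = 0.707 × 0.1875 = 0.1326 in; A_we = 0.1326 × 14 = 1.856 in².
Directional factor: 1.0 + 0.5 sin^1.5(65°) = 1.431.
F_nw = 0.6 × 80 × 1.431 = 68.71 ksi.
φR_n = 0.75 × 68.71 × 1.856 = 95.63 kip.

φR_n ≈ 95.6 kip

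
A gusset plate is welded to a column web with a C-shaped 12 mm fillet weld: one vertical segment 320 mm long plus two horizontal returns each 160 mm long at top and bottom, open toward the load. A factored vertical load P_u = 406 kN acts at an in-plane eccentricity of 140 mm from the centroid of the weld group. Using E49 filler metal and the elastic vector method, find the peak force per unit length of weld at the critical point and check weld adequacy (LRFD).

f_max ≈ 1380 N/mm; adequate

E49XX → F_EXX = 490 MPa.
Total weld length L_w = 640 mm. Treat welds as unit-width lines.
Centroid: x̄ = 2×160×80 / 640 = 40 mm from the vertical weld.
Polar moment about centroid: J = I_x + I_y = [320³/12 + 2×160×160²] + [320×40² + 2(160³/12 + 160×40²)] = 12630000 mm³.
Direct shear f_v = P/L_w = 406×10³ / 640 = 634.4 N/mm (vertical).
Torsion M = P·e = 406×10³ × 140 = 56840000 N·mm.
Critical point at (x, y) = (120, 160) from centroid. f_tx = M·y/J = 720.1 N/mm; f_ty = M·x/J = 540.1 N/mm.
Resultant f_max = √[f_tx² + (f_v + f_ty)²] = √[720.1² + (634.4 + 540.1)²] = 1378 N/mm.
Capacity per unit length: φr_n = 0.75 × 0.6 × 490 × (0.707 × 12) = 1871 N/mm.
1378 ≤ 1871 → adequate.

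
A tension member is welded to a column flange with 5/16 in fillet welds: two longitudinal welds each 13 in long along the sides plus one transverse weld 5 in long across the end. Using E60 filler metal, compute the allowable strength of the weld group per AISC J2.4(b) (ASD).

E60XX → F_EXX = 60 ksi.
t_e = 0.707 × 0.3125 = 0.2209 in.
R_nwl = 0.6 × 60 × 0.2209 × 26 = 206.8 kips (longitudinal, 2 welds).
R_nwt = 0.6 × 60 × 0.2209 × 5 = 39.77 kips (transverse, base value).
(i) R_nwl + R_nwt = 246.6 kips; (ii) 0.85 R_nwl + 1.5 R_nwt = 235.4 kips.
R_n = max = 246.6 kips [governs: (i)]; R_n/Ω = 123.3 kips.

R_n/Ω ≈ 123 kips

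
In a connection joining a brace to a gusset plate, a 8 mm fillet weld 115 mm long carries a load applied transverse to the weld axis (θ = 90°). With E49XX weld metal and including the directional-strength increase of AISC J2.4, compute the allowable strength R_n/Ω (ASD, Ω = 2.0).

R_n/Ω ≈ 143 kN

E49XX → F_EXX = 490 MPa.
t_e = 0.707 × 8 = 5.656 mm; A_we = 5.656 × 115 = 650.4 mm².
Directional factor: 1.0 + 0.5 sin^1.5(90°) = 1.5.
F_nw = 0.6 × 490 × 1.5 = 441 MPa.
R_n/Ω = (441 × 650.4) / 2.0 × 10⁻³ = 143.4 kN.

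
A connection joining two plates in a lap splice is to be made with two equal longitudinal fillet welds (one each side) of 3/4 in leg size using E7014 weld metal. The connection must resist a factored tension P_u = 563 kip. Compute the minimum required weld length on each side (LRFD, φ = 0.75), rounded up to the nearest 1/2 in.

E70XX → F_EXX = 70 ksi.
Throat t_e = 0.707 × 0.75 = 0.5302 in.
φr_n = 0.75 × 0.6 × 70 × 0.5302 = 16.7 kip/in.
L_req = P_u / φr_n = 563 / 16.7 = 33.71 in total.
Per side: 33.71 / 2 = 16.85 in.
Round up → use L = 17 in on each side.

L = 17 in on each side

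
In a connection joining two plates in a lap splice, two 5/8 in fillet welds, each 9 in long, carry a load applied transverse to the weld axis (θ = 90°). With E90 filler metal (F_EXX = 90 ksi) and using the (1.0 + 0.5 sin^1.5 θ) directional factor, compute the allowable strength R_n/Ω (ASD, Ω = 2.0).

R_n/Ω ≈ 322 kips

t_e = 0.707 × 0.625 = 0.4419 in; A_we = 0.4419 × 18 = 7.954 in².
Directional factor: 1.0 + 0.5 sin^1.5(90°) = 1.5.
F_nw = 0.6 × 90 × 1.5 = 81 ksi.
R_n/Ω = (81 × 7.954) / 2.0 = 322.1 kips.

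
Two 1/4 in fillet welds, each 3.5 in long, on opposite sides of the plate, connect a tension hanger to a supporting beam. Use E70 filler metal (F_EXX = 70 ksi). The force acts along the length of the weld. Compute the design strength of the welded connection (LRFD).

Effective throat t_e = 0.707 × 0.25 = 0.1767 in.
Total length L = 7 in; A_we = 0.1767 × 7 = 1.237 in².
F_nw = 0.6 F_EXX = 0.6 × 70 = 42 ksi.
φR_n = 0.75 × 42 × 1.237 = 38.97 kip.

φR_n ≈ 39 kip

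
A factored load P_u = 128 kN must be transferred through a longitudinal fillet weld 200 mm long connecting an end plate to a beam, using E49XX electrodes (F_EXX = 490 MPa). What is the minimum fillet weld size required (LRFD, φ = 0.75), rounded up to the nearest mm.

w = 5 mm

Total weld length L = 200 mm.
Required throat t_e = P_u / (φ × 0.6 F_EXX × L) = 128 / (0.75 × 0.6 × 490 × 200 × 10⁻³) = 2.902 mm.
Required leg w = t_e / 0.707 = 4.105 mm → use 5 mm.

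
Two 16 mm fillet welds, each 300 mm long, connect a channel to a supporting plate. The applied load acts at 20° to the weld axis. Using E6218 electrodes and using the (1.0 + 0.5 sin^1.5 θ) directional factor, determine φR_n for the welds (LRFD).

E62XX → F_EXX = 620 MPa.
t_e = 0.707 × 16 = 11.31 mm; A_we = 11.31 × 600 = 6787 mm².
Directional factor: 1.0 + 0.5 sin^1.5(20°) = 1.1.
F_nw = 0.6 × 620 × 1.1 = 409.2 MPa.
φR_n = 0.75 × 409.2 × 6787 × 10⁻³ = 2083 kN.

φR_n ≈ 2080 kN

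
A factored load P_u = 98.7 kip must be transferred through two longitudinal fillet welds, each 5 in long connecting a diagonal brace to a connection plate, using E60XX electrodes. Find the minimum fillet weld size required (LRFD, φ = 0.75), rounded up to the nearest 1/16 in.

E60XX → F_EXX = 60 ksi.
Total weld length L = 10 in.
Required throat t_e = P_u / (φ × 0.6 F_EXX × L) = 98.7 / (0.75 × 0.6 × 60 × 10) = 0.3656 in.
Required leg w = t_e / 0.707 = 0.5171 in → use 9/16 in.

w = 9/16 in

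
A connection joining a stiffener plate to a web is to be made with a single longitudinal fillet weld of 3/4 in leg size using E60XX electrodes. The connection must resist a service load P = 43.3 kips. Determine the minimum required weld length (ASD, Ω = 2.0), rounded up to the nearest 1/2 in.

L = 5 in

E60XX → F_EXX = 60 ksi.
Throat t_e = 0.707 × 0.75 = 0.5302 in.
r_n/Ω = (0.6 × 60 × 0.5302) / 2.0 = 9.544 kip/in.
L_req = P / (r_n/Ω) = 43.3 / 9.544 = 4.537 in total.
Round up → use L = 5 in.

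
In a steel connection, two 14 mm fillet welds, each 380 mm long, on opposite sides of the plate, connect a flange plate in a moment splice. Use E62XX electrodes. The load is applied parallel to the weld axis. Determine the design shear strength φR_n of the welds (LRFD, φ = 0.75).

E62XX → F_EXX = 620 MPa.
Effective throat t_e = 0.707 × 14 = 9.898 mm.
Total length L = 760 mm; A_we = 9.898 × 760 = 7522 mm².
F_nw = 0.6 F_EXX = 0.6 × 620 = 372 MPa.
φR_n = 0.75 × 372 × 7522 × 10⁻³ = 2099 kN.

φR_n ≈ 2100 kN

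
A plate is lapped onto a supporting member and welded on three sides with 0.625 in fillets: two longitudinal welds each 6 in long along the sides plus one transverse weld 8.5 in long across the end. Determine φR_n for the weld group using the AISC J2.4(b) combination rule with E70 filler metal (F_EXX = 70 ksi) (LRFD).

t_e = 0.707 × 0.625 = 0.4419 in.
R_nwl = 0.6 × 70 × 0.4419 × 12 = 222.7 kip (longitudinal, 2 welds).
R_nwt = 0.6 × 70 × 0.4419 × 8.5 = 157.7 kip (transverse, base value).
(i) R_nwl + R_nwt = 380.5 kip; (ii) 0.85 R_nwl + 1.5 R_nwt = 425.9 kip.
R_n = max = 425.9 kip [governs: (ii)]; φR_n = 319.4 kip.

φR_n ≈ 319 kip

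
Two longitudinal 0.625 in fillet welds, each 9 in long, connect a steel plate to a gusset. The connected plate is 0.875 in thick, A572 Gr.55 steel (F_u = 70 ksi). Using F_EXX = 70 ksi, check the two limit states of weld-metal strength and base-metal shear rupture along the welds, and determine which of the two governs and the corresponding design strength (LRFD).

φR_n ≈ 251 kips (weld metal governs)

t_e = 0.707 × 0.625 = 0.4419 in; L = 18 in.
Weld metal: φR_n = 0.75 × 0.6 × 70 × 0.4419 × 18 = 250.5 kips.
Base metal (shear rupture): φR_n = 0.75 × 0.6 × 70 × 0.875 × 18 = 496.1 kips.
Governing: weld metal.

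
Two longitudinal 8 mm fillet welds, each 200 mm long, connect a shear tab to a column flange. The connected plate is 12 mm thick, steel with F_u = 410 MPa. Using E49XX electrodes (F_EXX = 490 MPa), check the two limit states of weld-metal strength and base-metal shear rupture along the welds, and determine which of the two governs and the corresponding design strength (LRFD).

t_e = 0.707 × 8 = 5.656 mm; L = 400 mm.
Weld metal: φR_n = 0.75 × 0.6 × 490 × 5.656 × 400 × 10⁻³ = 498.9 kN.
Base metal (shear rupture): φR_n = 0.75 × 0.6 × 410 × 12 × 400 × 10⁻³ = 885.6 kN.
Governing: weld metal.

φR_n ≈ 499 kN (weld metal governs)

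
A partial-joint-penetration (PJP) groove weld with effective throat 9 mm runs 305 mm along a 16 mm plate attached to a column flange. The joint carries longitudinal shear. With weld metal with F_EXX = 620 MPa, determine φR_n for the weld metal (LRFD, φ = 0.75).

φR_n ≈ 766 kN

Effective throat (given) t_e = 9 mm.
A_we = 9 × 305 = 2745 mm².
F_nw = 0.6 F_EXX = 372 MPa.
φR_n = 0.75 × 372 × 2745 × 10⁻³ = 765.9 kN.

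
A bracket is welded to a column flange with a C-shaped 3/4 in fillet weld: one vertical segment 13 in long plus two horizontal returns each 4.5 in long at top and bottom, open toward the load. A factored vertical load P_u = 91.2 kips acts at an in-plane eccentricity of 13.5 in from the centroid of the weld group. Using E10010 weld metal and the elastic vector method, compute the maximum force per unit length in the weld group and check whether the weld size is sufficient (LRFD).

E100XX → F_EXX = 100 ksi.
Total weld length L_w = 22 in. Treat welds as unit-width lines.
Centroid: x̄ = 2×4.5×2.25 / 22 = 0.9205 in from the vertical weld.
Polar moment about centroid: J = I_x + I_y = [13³/12 + 2×4.5×6.5²] + [13×0.9205² + 2(4.5³/12 + 4.5×1.33²)] = 605.4 in³.
Direct shear f_v = P/L_w = 91.2 / 22 = 4.145 kip/in (vertical).
Torsion M = P·e = 91.2 × 13.5 = 1231.2 kip·in.
Critical point at (x, y) = (3.58, 6.5) from centroid. f_tx = M·y/J = 13.22 kip/in; f_ty = M·x/J = 7.279 kip/in.
Resultant f_max = √[f_tx² + (f_v + f_ty)²] = √[13.22² + (4.145 + 7.279)²] = 17.47 kip/in.
Capacity per unit length: φr_n = 0.75 × 0.6 × 100 × (0.707 × 0.75) = 23.86 kip/in.
17.47 ≤ 23.86 → adequate.

f_max ≈ 17.5 kip/in; adequate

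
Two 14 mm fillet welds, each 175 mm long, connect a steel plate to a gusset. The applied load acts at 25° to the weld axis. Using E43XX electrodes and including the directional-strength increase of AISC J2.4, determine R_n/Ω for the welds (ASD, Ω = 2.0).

R_n/Ω ≈ 508 kN

E43XX → F_EXX = 430 MPa.
t_e = 0.707 × 14 = 9.898 mm; A_we = 9.898 × 350 = 3464 mm².
Directional factor: 1.0 + 0.5 sin^1.5(25°) = 1.137.
F_nw = 0.6 × 430 × 1.137 = 293.4 MPa.
R_n/Ω = (293.4 × 3464) / 2.0 × 10⁻³ = 508.3 kN.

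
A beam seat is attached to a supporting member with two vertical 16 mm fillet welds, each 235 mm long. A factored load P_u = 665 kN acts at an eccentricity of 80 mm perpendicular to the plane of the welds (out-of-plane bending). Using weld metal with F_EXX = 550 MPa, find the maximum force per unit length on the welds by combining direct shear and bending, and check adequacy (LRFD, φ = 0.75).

f_max ≈ 3220 N/mm; NOT adequate

L_w = 2 × 235 = 470 mm; section modulus (unit throat) S = 2 × L²/6 = 18410 mm².
Direct shear f_v = P/L_w = 665×10³/470 = 1415 N/mm.
Moment M = P × e = 665×10³ × 80 = 53200000 N·mm; bending f_b = M/S = 2890 N/mm.
f_max = √(f_v² + f_b²) = √(1415² + 2890²) = 3218 N/mm.
φr_n = 0.75 × 0.6 × 550 × (0.707 × 16) = 2800 N/mm → NOT adequate.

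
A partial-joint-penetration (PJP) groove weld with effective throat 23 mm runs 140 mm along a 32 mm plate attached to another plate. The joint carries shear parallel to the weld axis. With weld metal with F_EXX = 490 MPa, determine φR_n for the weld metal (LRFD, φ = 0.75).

φR_n ≈ 710 kN

Effective throat (given) t_e = 23 mm.
A_we = 23 × 140 = 3220 mm².
F_nw = 0.6 F_EXX = 294 MPa.
φR_n = 0.75 × 294 × 3220 × 10⁻³ = 710 kN.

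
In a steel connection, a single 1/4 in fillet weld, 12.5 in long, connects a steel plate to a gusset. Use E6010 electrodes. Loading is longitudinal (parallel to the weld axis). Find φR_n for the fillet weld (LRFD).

E60XX → F_EXX = 60 ksi.
Effective throat t_e = 0.707 × 0.25 = 0.1767 in.
Total length L = 12.5 in; A_we = 0.1767 × 12.5 = 2.209 in².
F_nw = 0.6 F_EXX = 0.6 × 60 = 36 ksi.
φR_n = 0.75 × 36 × 2.209 = 59.65 kip.

φR_n ≈ 59.7 kip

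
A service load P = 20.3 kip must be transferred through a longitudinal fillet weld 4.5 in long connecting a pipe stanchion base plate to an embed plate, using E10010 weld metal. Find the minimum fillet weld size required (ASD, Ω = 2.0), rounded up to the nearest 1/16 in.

E100XX → F_EXX = 100 ksi.
Total weld length L = 4.5 in.
Required throat t_e = P × Ω / (0.6 F_EXX × L) = 20.3 × 2.0 / (0.6 × 100 × 4.5) = 0.1504 in.
Required leg w = t_e / 0.707 = 0.2127 in → use 1/4 in.

w = 1/4 in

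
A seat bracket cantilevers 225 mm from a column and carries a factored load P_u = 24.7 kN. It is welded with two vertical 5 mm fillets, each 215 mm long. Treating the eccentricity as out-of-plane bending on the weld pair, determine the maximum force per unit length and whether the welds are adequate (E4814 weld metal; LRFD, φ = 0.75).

f_max ≈ 365 N/mm; adequate

E48XX → F_EXX = 480 MPa.
L_w = 2 × 215 = 430 mm; section modulus (unit throat) S = 2 × L²/6 = 15410 mm².
Direct shear f_v = P/L_w = 24.7×10³/430 = 57.44 N/mm.
Moment M = P × e = 24.7×10³ × 225 = 5557500 N·mm; bending f_b = M/S = 360.7 N/mm.
f_max = √(f_v² + f_b²) = √(57.44² + 360.7²) = 365.2 N/mm.
φr_n = 0.75 × 0.6 × 480 × (0.707 × 5) = 763.6 N/mm → adequate.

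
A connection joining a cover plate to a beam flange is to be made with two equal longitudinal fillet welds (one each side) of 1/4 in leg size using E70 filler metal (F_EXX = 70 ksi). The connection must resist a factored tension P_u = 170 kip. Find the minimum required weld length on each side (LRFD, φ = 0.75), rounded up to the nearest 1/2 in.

Throat t_e = 0.707 × 0.25 = 0.1767 in.
φr_n = 0.75 × 0.6 × 70 × 0.1767 = 5.568 kip/in.
L_req = P_u / φr_n = 170 / 5.568 = 30.53 in total.
Per side: 30.53 / 2 = 15.27 in.
Round up → use L = 15.5 in on each side.

L = 15.5 in on each side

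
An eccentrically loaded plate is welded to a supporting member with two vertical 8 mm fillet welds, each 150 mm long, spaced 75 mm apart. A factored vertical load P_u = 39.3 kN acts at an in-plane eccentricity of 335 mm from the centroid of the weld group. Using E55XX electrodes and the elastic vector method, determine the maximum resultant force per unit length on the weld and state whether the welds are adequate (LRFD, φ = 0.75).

f_max ≈ 1190 N/mm; adequate

E55XX → F_EXX = 550 MPa.
Total weld length L_w = 300 mm. Treat welds as unit-width lines.
Polar moment about centroid: J = 2[d³/12 + d(b/2)²] = 2[150³/12 + 150×37.5²] = 984400 mm³.
Direct shear f_v = P/L_w = 39.3×10³ / 300 = 131 N/mm (vertical).
Torsion M = P·e = 39.3×10³ × 335 = 13166000 N·mm.
Critical point at (x, y) = (37.5, 75) from centroid. f_tx = M·y/J = 1003 N/mm; f_ty = M·x/J = 501.5 N/mm.
Resultant f_max = √[f_tx² + (f_v + f_ty)²] = √[1003² + (131 + 501.5)²] = 1186 N/mm.
Capacity per unit length: φr_n = 0.75 × 0.6 × 550 × (0.707 × 8) = 1400 N/mm.
1186 ≤ 1400 → adequate.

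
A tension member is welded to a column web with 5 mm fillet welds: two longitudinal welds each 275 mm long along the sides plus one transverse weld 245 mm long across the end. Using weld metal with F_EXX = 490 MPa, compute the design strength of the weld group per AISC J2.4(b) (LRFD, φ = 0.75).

φR_n ≈ 651 kN

t_e = 0.707 × 5 = 3.535 mm.
R_nwl = 0.6 × 490 × 3.535 × 550 × 10⁻³ = 571.6 kN (longitudinal, 2 welds).
R_nwt = 0.6 × 490 × 3.535 × 245 × 10⁻³ = 254.6 kN (transverse, base value).
(i) R_nwl + R_nwt = 826.2 kN; (ii) 0.85 R_nwl + 1.5 R_nwt = 867.8 kN.
R_n = max = 867.8 kN [governs: (ii)]; φR_n = 650.9 kN.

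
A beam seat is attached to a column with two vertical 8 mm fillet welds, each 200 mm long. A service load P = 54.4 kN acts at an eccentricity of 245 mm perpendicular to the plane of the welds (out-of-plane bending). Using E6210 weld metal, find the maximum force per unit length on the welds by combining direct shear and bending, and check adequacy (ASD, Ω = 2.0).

f_max ≈ 1010 N/mm; adequate

E62XX → F_EXX = 620 MPa.
L_w = 2 × 200 = 400 mm; section modulus (unit throat) S = 2 × L²/6 = 13330 mm².
Direct shear f_v = P/L_w = 54.4×10³/400 = 136 N/mm.
Moment M = P × e = 54.4×10³ × 245 = 13328000 N·mm; bending f_b = M/S = 999.6 N/mm.
f_max = √(f_v² + f_b²) = √(136² + 999.6²) = 1009 N/mm.
r_n/Ω = (1/2.0) × 0.6 × 620 × (0.707 × 8) = 1052 N/mm → adequate.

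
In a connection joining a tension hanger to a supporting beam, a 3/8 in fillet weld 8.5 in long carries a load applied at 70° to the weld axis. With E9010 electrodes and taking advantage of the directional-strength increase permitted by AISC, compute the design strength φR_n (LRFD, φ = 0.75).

φR_n ≈ 133 kip

E90XX → F_EXX = 90 ksi.
t_e = 0.707 × 0.375 = 0.2651 in; A_we = 0.2651 × 8.5 = 2.254 in².
Directional factor: 1.0 + 0.5 sin^1.5(70°) = 1.455.
F_nw = 0.6 × 90 × 1.455 = 78.59 ksi.
φR_n = 0.75 × 78.59 × 2.254 = 132.8 kip.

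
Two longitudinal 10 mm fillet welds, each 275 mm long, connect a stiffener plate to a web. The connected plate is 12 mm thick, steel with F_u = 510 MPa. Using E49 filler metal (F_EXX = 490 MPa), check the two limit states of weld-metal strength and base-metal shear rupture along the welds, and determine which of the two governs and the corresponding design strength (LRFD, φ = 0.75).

t_e = 0.707 × 10 = 7.07 mm; L = 550 mm.
Weld metal: φR_n = 0.75 × 0.6 × 490 × 7.07 × 550 × 10⁻³ = 857.4 kN.
Base metal (shear rupture): φR_n = 0.75 × 0.6 × 510 × 12 × 550 × 10⁻³ = 1515 kN.
Governing: weld metal.

φR_n ≈ 857 kN (weld metal governs)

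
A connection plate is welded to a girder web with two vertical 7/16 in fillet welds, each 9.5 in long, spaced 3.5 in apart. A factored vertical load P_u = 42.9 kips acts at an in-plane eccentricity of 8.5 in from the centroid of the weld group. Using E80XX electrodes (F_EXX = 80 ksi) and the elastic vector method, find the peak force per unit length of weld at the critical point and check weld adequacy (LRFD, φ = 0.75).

f_max ≈ 10.2 kip/in; adequate

Total weld length L_w = 19 in. Treat welds as unit-width lines.
Polar moment about centroid: J = 2[d³/12 + d(b/2)²] = 2[9.5³/12 + 9.5×1.75²] = 201.1 in³.
Direct shear f_v = P/L_w = 42.9 / 19 = 2.258 kip/in (vertical).
Torsion M = P·e = 42.9 × 8.5 = 364.65 kip·in.
Critical point at (x, y) = (1.75, 4.75) from centroid. f_tx = M·y/J = 8.614 kip/in; f_ty = M·x/J = 3.173 kip/in.
Resultant f_max = √[f_tx² + (f_v + f_ty)²] = √[8.614² + (2.258 + 3.173)²] = 10.18 kip/in.
Capacity per unit length: φr_n = 0.75 × 0.6 × 80 × (0.707 × 0.4375) = 11.14 kip/in.
10.18 ≤ 11.14 → adequate.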